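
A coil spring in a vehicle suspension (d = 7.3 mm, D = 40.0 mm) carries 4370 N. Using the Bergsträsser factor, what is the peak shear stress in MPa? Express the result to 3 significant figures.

1450 MPa

Spring index C = D/d = 40.0/7.3 = 5.4795
K_B = (4C+2)/(4C−3) = 23.918/18.918 = 1.2643
τ₀ = 8FD/(πd³) = 8·4370·40.0/(π·7.3³) = 1.3984e+06/1222.1 = 1144.2 MPa
τ_max = K·τ₀ = 1.2643 × 1144.2 = 1446.7 MPa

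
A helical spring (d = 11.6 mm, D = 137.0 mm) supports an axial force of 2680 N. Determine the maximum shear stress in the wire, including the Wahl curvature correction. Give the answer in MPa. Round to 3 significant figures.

Spring index C = D/d = 137.0/11.6 = 11.8103
K_W = (4C−1)/(4C−4) + 0.615/C = 46.241/43.241 + 0.0521 = 1.1215
τ₀ = 8FD/(πd³) = 8·2680·137.0/(π·11.6³) = 2.93728e+06/4903.7 = 598.99 MPa
τ_max = K·τ₀ = 1.1215 × 598.99 = 671.74 MPa

672 MPa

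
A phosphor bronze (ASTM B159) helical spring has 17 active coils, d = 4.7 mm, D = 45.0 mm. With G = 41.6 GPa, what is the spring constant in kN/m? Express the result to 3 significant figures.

1.64 kN/m

k = Gd⁴/(8D³N_a) = (41.6×10³ × 4.7⁴) / (8 × 45.0³ × 17)
  = 2.02995e+07 / 1.2393e+07 = 1.638 N/mm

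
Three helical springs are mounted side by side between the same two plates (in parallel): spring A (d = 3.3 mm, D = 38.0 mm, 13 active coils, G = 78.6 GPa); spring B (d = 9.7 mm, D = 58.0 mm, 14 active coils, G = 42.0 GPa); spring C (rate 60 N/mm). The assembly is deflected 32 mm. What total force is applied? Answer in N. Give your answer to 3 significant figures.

2520 N

k_A = Gd⁴/(8D³N_a) = (78.6×10³)(3.3⁴)/(8·38.0³·13) = 1.6334 N/mm
k_B = Gd⁴/(8D³N_a) = (42.0×10³)(9.7⁴)/(8·58.0³·14) = 17.015 N/mm
Parallel: k_eq = 1.6334 + 17.015 + 60 = 78.648 N/mm
F = k_eq·δ = 78.648·32 = 2516.8 N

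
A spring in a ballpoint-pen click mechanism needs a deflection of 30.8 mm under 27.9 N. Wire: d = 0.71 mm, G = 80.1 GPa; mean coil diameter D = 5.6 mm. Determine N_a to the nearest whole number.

16

Required rate k = F/δ = 27.9/30.8 = 0.90584 N/mm
N_a = Gd⁴/(8D³k) = (80.1×10³ × 0.71⁴)/(8 × 5.6³ × 0.90584)
    = 20354.8 / 1272.65 = 15.99 → 16 coils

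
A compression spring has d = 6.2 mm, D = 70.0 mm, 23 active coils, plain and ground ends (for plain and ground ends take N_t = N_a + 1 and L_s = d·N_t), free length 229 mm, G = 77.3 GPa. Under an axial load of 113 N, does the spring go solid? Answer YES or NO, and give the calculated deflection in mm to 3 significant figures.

NO, δ = 62.4 mm

k = Gd⁴/(8D³N_a) = (77.3×10³)(6.2⁴)/(8·70.0³·23) = 1.8098 N/mm
N_t = 24; L_s = 6.2·24 = 148.8 mm; δ_solid = L₀ − L_s = 229 − 148.8 = 80.2 mm
δ = F/k = 113/1.8098 = 62.437 mm
δ < δ_solid → spring does not go solid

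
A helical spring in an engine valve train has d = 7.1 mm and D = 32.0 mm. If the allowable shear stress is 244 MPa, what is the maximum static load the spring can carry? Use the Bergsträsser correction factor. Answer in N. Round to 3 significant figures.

C = D/d = 32.0/7.1 = 4.5070
K_B = (4C+2)/(4C−3) = 20.028/15.028 = 1.3327
τ_max = K·8FD/(πd³) → F_max = τ_allow·πd³/(8DK)
F_max = 244·π·7.1³/(8·32.0·1.3327) = 2.7436e+05/341.17 = 804.15 N

804 N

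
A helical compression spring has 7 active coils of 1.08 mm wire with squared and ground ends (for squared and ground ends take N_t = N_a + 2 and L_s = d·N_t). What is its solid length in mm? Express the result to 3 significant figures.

9.72 mm

squared and ground ends: N_t = N_a + 2 = 7 + 2 = 9
L_s = d·N_t = 1.08 × 9 = 9.72 mm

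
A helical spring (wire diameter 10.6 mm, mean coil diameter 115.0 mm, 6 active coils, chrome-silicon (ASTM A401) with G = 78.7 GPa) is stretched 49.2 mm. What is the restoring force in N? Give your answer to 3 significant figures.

670 N

k = Gd⁴/(8D³N_a) = (78.7×10³)(10.6⁴)/(8·115.0³·6) = 13.61 N/mm
F = k·δ = 13.61 × 49.2 = 669.62 N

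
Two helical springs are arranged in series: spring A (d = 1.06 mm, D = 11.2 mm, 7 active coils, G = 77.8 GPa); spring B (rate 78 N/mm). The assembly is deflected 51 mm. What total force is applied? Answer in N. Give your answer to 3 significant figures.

k_A = Gd⁴/(8D³N_a) = (77.8×10³)(1.06⁴)/(8·11.2³·7) = 1.2484 N/mm
Series: 1/k_eq = 1/1.2484 + 1/78 = 0.81383; k_eq = 1.2288 N/mm
F = k_eq·δ = 1.2288·51 = 62.666 N

62.7 N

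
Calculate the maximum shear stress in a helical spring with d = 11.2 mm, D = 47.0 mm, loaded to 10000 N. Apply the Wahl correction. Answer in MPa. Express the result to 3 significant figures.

1180 MPa

Spring index C = D/d = 47.0/11.2 = 4.1964
K_W = (4C−1)/(4C−4) + 0.615/C = 15.786/12.786 + 0.1466 = 1.3812
τ₀ = 8FD/(πd³) = 8·10000·47.0/(π·11.2³) = 3.76e+06/4413.7 = 851.89 MPa
τ_max = K·τ₀ = 1.3812 × 851.89 = 1176.6 MPa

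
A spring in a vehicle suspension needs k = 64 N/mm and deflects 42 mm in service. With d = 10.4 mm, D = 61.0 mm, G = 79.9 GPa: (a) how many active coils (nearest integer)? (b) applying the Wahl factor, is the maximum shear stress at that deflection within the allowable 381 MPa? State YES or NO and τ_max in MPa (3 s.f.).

(a) 8 coils; (b) NO, τ_max = 470 MPa

N_a = Gd⁴/(8D³k) = (79.9×10³)(10.4⁴)/(8·61.0³·64) = 8.043 → N_a = 8
Actual rate k = Gd⁴/(8D³·8) = 64.344 N/mm
Working load F = kδ = 64.344·42 = 2702.5 N
C = 61.0/10.4 = 5.8654; K_W = (4C−1)/(4C−4)+0.615/C = 1.2590
τ_max = K_W·8FD/(πd³) = 1.2590·373.19 = 469.85 MPa
τ_max > 381 MPa → exceeds allowable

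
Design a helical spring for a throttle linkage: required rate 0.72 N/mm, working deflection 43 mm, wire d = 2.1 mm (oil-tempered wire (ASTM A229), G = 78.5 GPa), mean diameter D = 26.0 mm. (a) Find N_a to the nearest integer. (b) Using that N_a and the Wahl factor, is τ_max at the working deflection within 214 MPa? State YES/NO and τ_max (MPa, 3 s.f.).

(a) 15 coils; (b) NO, τ_max = 248 MPa

N_a = Gd⁴/(8D³k) = (78.5×10³)(2.1⁴)/(8·26.0³·0.72) = 15.08 → N_a = 15
Actual rate k = Gd⁴/(8D³·15) = 0.72384 N/mm
Working load F = kδ = 0.72384·43 = 31.125 N
C = 26.0/2.1 = 12.3810; K_W = (4C−1)/(4C−4)+0.615/C = 1.1156
τ_max = K_W·8FD/(πd³) = 1.1156·222.52 = 248.24 MPa
τ_max > 214 MPa → exceeds allowable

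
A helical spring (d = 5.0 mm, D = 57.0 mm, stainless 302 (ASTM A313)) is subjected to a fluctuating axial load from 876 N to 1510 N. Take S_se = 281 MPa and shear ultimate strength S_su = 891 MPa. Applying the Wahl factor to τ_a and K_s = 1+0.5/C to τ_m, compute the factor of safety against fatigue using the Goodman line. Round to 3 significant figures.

C = D/d = 57.0/5.0 = 11.4000; K_W = (4C−1)/(4C−4)+0.615/C = 1.1261; K_s = 1+0.5/C = 1.0439
F_a = (F_max−F_min)/2 = 317 N; F_m = (F_max+F_min)/2 = 1193 N
τ_a = K_W·8F_aD/(πd³) = 1.1261 × 368.1 = 414.5 MPa
τ_m = K_s·8F_mD/(πd³) = 1.0439 × 1385.3 = 1446.1 MPa
Goodman: 1/n_f = τ_a/S_se + τ_m/S_su = 414.5/281 + 1446.1/891 = 1.47510 + 1.62297 = 3.0981
n_f = 1/3.0981 = 0.3228

0.323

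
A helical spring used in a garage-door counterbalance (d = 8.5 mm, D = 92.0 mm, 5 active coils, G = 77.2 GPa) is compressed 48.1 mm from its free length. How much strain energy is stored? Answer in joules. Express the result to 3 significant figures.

k = Gd⁴/(8D³N_a) = (77.2×10³)(8.5⁴)/(8·92.0³·5) = 12.938 N/mm
U = ½kδ² = 0.5 × 12.938 × 48.1² = 14967 N·mm = 14.967 J

15.0 J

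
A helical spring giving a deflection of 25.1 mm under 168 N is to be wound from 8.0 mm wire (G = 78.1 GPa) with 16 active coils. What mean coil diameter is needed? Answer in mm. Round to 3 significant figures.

72.0 mm

Required rate k = F/δ = 168/25.1 = 6.6932 N/mm
D = (Gd⁴/(8N_a·k))^(1/3) = (78.1×10³·8.0⁴/(8·16·6.6932))^(1/3)
  = (373392)^(1/3) = 72.0093 mm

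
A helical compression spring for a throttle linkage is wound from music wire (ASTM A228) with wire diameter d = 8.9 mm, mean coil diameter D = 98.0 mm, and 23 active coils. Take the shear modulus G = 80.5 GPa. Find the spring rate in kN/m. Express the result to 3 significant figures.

2.92 kN/m

k = Gd⁴/(8D³N_a) = (80.5×10³ × 8.9⁴) / (8 × 98.0³ × 23)
  = 5.05075e+08 / 1.73179e+08 = 2.9165 N/mm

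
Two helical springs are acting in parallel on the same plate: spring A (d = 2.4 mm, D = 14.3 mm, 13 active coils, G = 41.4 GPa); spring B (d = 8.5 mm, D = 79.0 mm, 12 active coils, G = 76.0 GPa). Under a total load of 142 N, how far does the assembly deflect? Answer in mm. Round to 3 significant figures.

k_A = Gd⁴/(8D³N_a) = (41.4×10³)(2.4⁴)/(8·14.3³·13) = 4.5165 N/mm
k_B = Gd⁴/(8D³N_a) = (76.0×10³)(8.5⁴)/(8·79.0³·12) = 8.3818 N/mm
Parallel: k_eq = 4.5165 + 8.3818 = 12.898 N/mm
δ = F/k_eq = 142/12.898 = 11.009 mm

11.0 mm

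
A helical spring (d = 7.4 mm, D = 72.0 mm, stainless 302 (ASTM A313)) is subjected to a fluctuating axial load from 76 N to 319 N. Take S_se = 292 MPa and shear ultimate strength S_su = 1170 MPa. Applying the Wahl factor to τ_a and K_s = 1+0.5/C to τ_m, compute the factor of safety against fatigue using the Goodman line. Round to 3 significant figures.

3.37

C = D/d = 72.0/7.4 = 9.7297; K_W = (4C−1)/(4C−4)+0.615/C = 1.1491; K_s = 1+0.5/C = 1.0514
F_a = (F_max−F_min)/2 = 121.5 N; F_m = (F_max+F_min)/2 = 197.5 N
τ_a = K_W·8F_aD/(πd³) = 1.1491 × 54.974 = 63.171 MPa
τ_m = K_s·8F_mD/(πd³) = 1.0514 × 89.36 = 93.952 MPa
Goodman: 1/n_f = τ_a/S_se + τ_m/S_su = 63.171/292 + 93.952/1170 = 0.21634 + 0.08030 = 0.29664
n_f = 1/0.29664 = 3.371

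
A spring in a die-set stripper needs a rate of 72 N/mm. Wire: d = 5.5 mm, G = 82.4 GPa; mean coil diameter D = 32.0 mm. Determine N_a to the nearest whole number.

4

N_a = Gd⁴/(8D³k) = (82.4×10³ × 5.5⁴)/(8 × 32.0³ × 72)
    = 7.54012e+07 / 1.88744e+07 = 3.995 → 4 coils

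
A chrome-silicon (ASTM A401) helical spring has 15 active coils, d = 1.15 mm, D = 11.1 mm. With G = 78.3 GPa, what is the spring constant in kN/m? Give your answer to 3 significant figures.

0.834 kN/m

k = Gd⁴/(8D³N_a) = (78.3×10³ × 1.15⁴) / (8 × 11.1³ × 15)
  = 136947 / 164116 = 0.83446 N/mm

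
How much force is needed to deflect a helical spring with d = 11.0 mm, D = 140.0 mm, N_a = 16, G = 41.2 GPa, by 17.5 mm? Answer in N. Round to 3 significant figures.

k = Gd⁴/(8D³N_a) = (41.2×10³)(11.0⁴)/(8·140.0³·16) = 1.7174 N/mm
F = k·δ = 1.7174 × 17.5 = 30.055 N

30.1 N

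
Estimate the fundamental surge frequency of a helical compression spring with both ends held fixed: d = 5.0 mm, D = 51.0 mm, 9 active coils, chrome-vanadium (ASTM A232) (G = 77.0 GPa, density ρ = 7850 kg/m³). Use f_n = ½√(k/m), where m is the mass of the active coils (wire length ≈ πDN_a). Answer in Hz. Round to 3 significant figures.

75.3 Hz

k = Gd⁴/(8D³N_a) = (77.0×10³)(5.0⁴)/(8·51.0³·9) = 5.0388 N/mm = 5038.8 N/m
Wire length L = πDN_a = π·51.0·9 = 1442 mm
m = ρ·(πd²/4)·L = 7850 × 19.635×10⁻⁶ m² × 1.442 m = 0.22226 kg
f_n = ½√(k/m) = 0.5·√(5038.8/0.22226) = 0.5·√(22671) = 75.284 Hz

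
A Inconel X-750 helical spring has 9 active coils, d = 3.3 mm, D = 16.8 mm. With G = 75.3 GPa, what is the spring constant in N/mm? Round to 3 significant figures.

k = Gd⁴/(8D³N_a) = (75.3×10³ × 3.3⁴) / (8 × 16.8³ × 9)
  = 8.92999e+06 / 341398 = 26.157 N/mm

26.2 N/mm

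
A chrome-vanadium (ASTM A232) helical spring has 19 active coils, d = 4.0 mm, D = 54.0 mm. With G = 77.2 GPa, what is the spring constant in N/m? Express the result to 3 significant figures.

k = Gd⁴/(8D³N_a) = (77.2×10³ × 4.0⁴) / (8 × 54.0³ × 19)
  = 1.97632e+07 / 2.39345e+07 = 0.82572 N/mm = 825.72 N/m

826 N/m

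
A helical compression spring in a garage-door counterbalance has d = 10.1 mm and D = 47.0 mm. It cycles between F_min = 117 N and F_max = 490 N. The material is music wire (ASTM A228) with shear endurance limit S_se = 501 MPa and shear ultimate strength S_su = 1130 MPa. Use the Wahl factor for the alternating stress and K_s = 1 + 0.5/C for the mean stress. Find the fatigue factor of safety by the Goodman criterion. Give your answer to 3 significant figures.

10.8

C = D/d = 47.0/10.1 = 4.6535; K_W = (4C−1)/(4C−4)+0.615/C = 1.3374; K_s = 1+0.5/C = 1.1074
F_a = (F_max−F_min)/2 = 186.5 N; F_m = (F_max+F_min)/2 = 303.5 N
τ_a = K_W·8F_aD/(πd³) = 1.3374 × 21.665 = 28.975 MPa
τ_m = K_s·8F_mD/(πd³) = 1.1074 × 35.256 = 39.044 MPa
Goodman: 1/n_f = τ_a/S_se + τ_m/S_su = 28.975/501 + 39.044/1130 = 0.05783 + 0.03455 = 0.092387
n_f = 1/0.092387 = 10.82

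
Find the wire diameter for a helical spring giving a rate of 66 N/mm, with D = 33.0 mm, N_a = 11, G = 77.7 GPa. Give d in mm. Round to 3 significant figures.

7.20 mm

d = (8D³N_a·k / G)^(1/4) = (8·33.0³·11·66 / (77.7×10³))^0.25
  = (2686.3)^0.25 = 7.1992 mm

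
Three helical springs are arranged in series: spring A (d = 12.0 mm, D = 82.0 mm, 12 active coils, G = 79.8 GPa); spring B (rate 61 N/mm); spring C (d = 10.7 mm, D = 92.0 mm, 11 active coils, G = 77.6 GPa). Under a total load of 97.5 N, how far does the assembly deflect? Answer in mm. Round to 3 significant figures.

k_A = Gd⁴/(8D³N_a) = (79.8×10³)(12.0⁴)/(8·82.0³·12) = 31.262 N/mm
k_C = Gd⁴/(8D³N_a) = (77.6×10³)(10.7⁴)/(8·92.0³·11) = 14.844 N/mm
Series: 1/k_eq = 1/31.262 + 1/61 + 1/14.844 = 0.11575; k_eq = 8.6394 N/mm
δ = F/k_eq = 97.5/8.6394 = 11.285 mm

11.3 mm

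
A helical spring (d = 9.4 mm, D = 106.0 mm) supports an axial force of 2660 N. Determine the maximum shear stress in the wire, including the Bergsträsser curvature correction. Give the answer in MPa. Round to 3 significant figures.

967 MPa

Spring index C = D/d = 106.0/9.4 = 11.2766
K_B = (4C+2)/(4C−3) = 47.106/42.106 = 1.1187
τ₀ = 8FD/(πd³) = 8·2660·106.0/(π·9.4³) = 2.25568e+06/2609.4 = 864.46 MPa
τ_max = K·τ₀ = 1.1187 × 864.46 = 967.11 MPa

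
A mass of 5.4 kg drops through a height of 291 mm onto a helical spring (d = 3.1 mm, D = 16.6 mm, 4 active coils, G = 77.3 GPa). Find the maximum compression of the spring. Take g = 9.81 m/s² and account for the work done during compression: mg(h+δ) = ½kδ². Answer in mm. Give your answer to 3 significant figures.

26.3 mm

k = Gd⁴/(8D³N_a) = (77.3×10³)(3.1⁴)/(8·16.6³·4) = 48.77 N/mm
W = mg = 5.4 × 9.81 = 52.974 N
½kδ² − Wδ − Wh = 0 → δ = (W + √(W² + 2kWh))/k
δ = (52.974 + √(2806.2 + 1.50362e+06))/48.77 = (52.974 + 1227.4)/48.77 = 26.253 mm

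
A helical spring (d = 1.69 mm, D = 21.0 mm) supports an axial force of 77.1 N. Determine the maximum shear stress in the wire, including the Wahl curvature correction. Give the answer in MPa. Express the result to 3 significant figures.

Spring index C = D/d = 21.0/1.69 = 12.4260
K_W = (4C−1)/(4C−4) + 0.615/C = 48.704/45.704 + 0.0495 = 1.1151
τ₀ = 8FD/(πd³) = 8·77.1·21.0/(π·1.69³) = 12952.8/15.164 = 854.19 MPa
τ_max = K·τ₀ = 1.1151 × 854.19 = 952.53 MPa

953 MPa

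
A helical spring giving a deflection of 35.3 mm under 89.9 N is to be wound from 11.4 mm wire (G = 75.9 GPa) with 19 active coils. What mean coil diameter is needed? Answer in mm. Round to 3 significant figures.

149 mm

Required rate k = F/δ = 89.9/35.3 = 2.5467 N/mm
D = (Gd⁴/(8N_a·k))^(1/3) = (75.9×10³·11.4⁴/(8·19·2.5467))^(1/3)
  = (3.31156e+06)^(1/3) = 149.0542 mm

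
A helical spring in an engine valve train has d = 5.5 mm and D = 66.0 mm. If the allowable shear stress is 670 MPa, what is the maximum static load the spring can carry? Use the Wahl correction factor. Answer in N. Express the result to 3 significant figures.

592 N

C = D/d = 66.0/5.5 = 12.0000
K_W = (4C−1)/(4C−4) + 0.615/C = 47.000/44.000 + 0.0512 = 1.1194
τ_max = K·8FD/(πd³) → F_max = τ_allow·πd³/(8DK)
F_max = 670·π·5.5³/(8·66.0·1.1194) = 3.502e+05/591.06 = 592.49 N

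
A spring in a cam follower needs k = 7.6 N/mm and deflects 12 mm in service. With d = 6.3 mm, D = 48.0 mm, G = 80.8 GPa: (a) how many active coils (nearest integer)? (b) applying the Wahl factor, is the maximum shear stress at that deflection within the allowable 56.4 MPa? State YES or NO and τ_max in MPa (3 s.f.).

N_a = Gd⁴/(8D³k) = (80.8×10³)(6.3⁴)/(8·48.0³·7.6) = 18.93 → N_a = 19
Actual rate k = Gd⁴/(8D³·19) = 7.5719 N/mm
Working load F = kδ = 7.5719·12 = 90.863 N
C = 48.0/6.3 = 7.6190; K_W = (4C−1)/(4C−4)+0.615/C = 1.1940
τ_max = K_W·8FD/(πd³) = 1.1940·44.417 = 53.035 MPa
τ_max ≤ 56.4 MPa → acceptable

(a) 19 coils; (b) YES, τ_max = 53.0 MPa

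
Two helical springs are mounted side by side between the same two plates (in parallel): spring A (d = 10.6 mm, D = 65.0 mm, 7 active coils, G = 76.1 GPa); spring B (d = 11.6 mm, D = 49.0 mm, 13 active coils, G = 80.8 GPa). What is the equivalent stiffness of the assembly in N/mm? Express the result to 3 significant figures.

182 N/mm

k_A = Gd⁴/(8D³N_a) = (76.1×10³)(10.6⁴)/(8·65.0³·7) = 62.471 N/mm
k_B = Gd⁴/(8D³N_a) = (80.8×10³)(11.6⁴)/(8·49.0³·13) = 119.57 N/mm
Parallel: k_eq = 62.471 + 119.57 = 182.04 N/mm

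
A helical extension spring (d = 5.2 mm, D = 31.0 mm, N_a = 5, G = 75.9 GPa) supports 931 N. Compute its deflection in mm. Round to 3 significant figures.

k = Gd⁴/(8D³N_a) = (75.9×10³)(5.2⁴)/(8·31.0³·5) = 46.57 N/mm
δ = F/k = 931 / 46.57 = 19.991 mm

20.0 mm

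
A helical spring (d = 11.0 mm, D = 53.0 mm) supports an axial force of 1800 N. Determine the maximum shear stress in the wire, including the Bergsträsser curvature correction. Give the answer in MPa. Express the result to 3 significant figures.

Spring index C = D/d = 53.0/11.0 = 4.8182
K_B = (4C+2)/(4C−3) = 21.273/16.273 = 1.3073
τ₀ = 8FD/(πd³) = 8·1800·53.0/(π·11.0³) = 763200/4181.5 = 182.52 MPa
τ_max = K·τ₀ = 1.3073 × 182.52 = 238.6 MPa

239 MPa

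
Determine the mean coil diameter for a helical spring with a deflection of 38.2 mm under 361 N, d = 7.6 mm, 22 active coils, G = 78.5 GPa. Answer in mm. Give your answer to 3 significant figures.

54.0 mm

Required rate k = F/δ = 361/38.2 = 9.4503 N/mm
D = (Gd⁴/(8N_a·k))^(1/3) = (78.5×10³·7.6⁴/(8·22·9.4503))^(1/3)
  = (157459)^(1/3) = 53.9994 mm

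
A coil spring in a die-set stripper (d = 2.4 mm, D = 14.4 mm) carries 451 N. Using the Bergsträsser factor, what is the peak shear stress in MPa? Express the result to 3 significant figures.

Spring index C = D/d = 14.4/2.4 = 6.0000
K_B = (4C+2)/(4C−3) = 26.000/21.000 = 1.2381
τ₀ = 8FD/(πd³) = 8·451·14.4/(π·2.4³) = 51955.2/43.429 = 1196.3 MPa
τ_max = K·τ₀ = 1.2381 × 1196.3 = 1481.2 MPa

1480 MPa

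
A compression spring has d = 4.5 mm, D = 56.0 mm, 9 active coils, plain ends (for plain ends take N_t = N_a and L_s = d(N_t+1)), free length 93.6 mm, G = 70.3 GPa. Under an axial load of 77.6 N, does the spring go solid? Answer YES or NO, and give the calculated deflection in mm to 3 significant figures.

k = Gd⁴/(8D³N_a) = (70.3×10³)(4.5⁴)/(8·56.0³·9) = 2.2799 N/mm
N_t = 9; L_s = 4.5·10 = 45 mm; δ_solid = L₀ − L_s = 93.6 − 45 = 48.6 mm
δ = F/k = 77.6/2.2799 = 34.037 mm
δ < δ_solid → spring does not go solid

NO, δ = 34.0 mm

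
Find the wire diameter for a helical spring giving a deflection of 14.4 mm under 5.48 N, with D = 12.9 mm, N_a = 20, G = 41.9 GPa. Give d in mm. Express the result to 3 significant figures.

1.33 mm

Required rate k = F/δ = 5.48/14.4 = 0.38056 N/mm
d = (8D³N_a·k / G)^(1/4) = (8·12.9³·20·0.38056 / (41.9×10³))^0.25
  = (3.1196)^0.25 = 1.3290 mm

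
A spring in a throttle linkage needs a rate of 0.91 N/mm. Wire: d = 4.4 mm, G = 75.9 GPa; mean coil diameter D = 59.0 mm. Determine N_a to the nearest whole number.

N_a = Gd⁴/(8D³k) = (75.9×10³ × 4.4⁴)/(8 × 59.0³ × 0.91)
    = 2.8448e+07 / 1.49516e+06 = 19.03 → 19 coils

19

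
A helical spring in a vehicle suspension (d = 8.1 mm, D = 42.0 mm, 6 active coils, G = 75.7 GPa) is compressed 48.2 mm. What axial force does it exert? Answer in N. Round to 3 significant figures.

k = Gd⁴/(8D³N_a) = (75.7×10³)(8.1⁴)/(8·42.0³·6) = 91.632 N/mm
F = k·δ = 91.632 × 48.2 = 4416.7 N

4420 N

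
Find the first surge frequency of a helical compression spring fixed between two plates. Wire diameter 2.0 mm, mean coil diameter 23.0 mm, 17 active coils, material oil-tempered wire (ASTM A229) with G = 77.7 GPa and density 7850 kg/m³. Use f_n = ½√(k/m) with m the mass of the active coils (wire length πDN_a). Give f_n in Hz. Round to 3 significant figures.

k = Gd⁴/(8D³N_a) = (77.7×10³)(2.0⁴)/(8·23.0³·17) = 0.75131 N/mm = 751.31 N/m
Wire length L = πDN_a = π·23.0·17 = 1228.4 mm
m = ρ·(πd²/4)·L = 7850 × 3.1416×10⁻⁶ m² × 1.2284 m = 0.030293 kg
f_n = ½√(k/m) = 0.5·√(751.31/0.030293) = 0.5·√(24801) = 78.742 Hz

78.7 Hz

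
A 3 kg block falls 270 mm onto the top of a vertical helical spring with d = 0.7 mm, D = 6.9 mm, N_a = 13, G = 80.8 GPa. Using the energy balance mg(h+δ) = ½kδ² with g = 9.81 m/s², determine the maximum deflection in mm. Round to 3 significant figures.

k = Gd⁴/(8D³N_a) = (80.8×10³)(0.7⁴)/(8·6.9³·13) = 0.56784 N/mm
W = mg = 3 × 9.81 = 29.43 N
½kδ² − Wδ − Wh = 0 → δ = (W + √(W² + 2kWh))/k
δ = (29.43 + √(866.12 + 9024.16))/0.56784 = (29.43 + 99.45)/0.56784 = 226.97 mm

227 mm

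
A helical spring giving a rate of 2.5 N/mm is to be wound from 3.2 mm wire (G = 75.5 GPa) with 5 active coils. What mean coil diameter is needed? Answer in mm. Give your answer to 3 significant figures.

42.9 mm

D = (Gd⁴/(8N_a·k))^(1/3) = (75.5×10³·3.2⁴/(8·5·2.5))^(1/3)
  = (79167.5)^(1/3) = 42.9387 mm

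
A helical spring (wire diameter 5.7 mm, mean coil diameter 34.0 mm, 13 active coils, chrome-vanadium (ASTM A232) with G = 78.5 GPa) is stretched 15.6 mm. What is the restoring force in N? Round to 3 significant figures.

k = Gd⁴/(8D³N_a) = (78.5×10³)(5.7⁴)/(8·34.0³·13) = 20.272 N/mm
F = k·δ = 20.272 × 15.6 = 316.24 N

316 N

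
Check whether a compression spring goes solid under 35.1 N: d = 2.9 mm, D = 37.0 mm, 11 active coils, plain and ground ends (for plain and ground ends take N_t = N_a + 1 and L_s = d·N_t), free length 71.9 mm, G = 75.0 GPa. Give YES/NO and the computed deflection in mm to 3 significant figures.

NO, δ = 29.5 mm

k = Gd⁴/(8D³N_a) = (75.0×10³)(2.9⁴)/(8·37.0³·11) = 1.1901 N/mm
N_t = 12; L_s = 2.9·12 = 34.8 mm; δ_solid = L₀ − L_s = 71.9 − 34.8 = 37.1 mm
δ = F/k = 35.1/1.1901 = 29.495 mm
δ < δ_solid → spring does not go solid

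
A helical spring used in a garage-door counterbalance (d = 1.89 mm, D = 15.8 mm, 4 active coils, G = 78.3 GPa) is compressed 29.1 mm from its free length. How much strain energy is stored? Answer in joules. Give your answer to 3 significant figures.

3.35 J

k = Gd⁴/(8D³N_a) = (78.3×10³)(1.89⁴)/(8·15.8³·4) = 7.9157 N/mm
U = ½kδ² = 0.5 × 7.9157 × 29.1² = 3351.5 N·mm = 3.3515 J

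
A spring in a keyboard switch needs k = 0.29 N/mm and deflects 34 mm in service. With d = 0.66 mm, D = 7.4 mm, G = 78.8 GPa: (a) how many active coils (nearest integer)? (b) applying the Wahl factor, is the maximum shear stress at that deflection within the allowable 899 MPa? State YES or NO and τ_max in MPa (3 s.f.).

N_a = Gd⁴/(8D³k) = (78.8×10³)(0.66⁴)/(8·7.4³·0.29) = 15.9 → N_a = 16
Actual rate k = Gd⁴/(8D³·16) = 0.28827 N/mm
Working load F = kδ = 0.28827·34 = 9.8011 N
C = 7.4/0.66 = 11.2121; K_W = (4C−1)/(4C−4)+0.615/C = 1.1283
τ_max = K_W·8FD/(πd³) = 1.1283·642.42 = 724.83 MPa
τ_max ≤ 899 MPa → acceptable

(a) 16 coils; (b) YES, τ_max = 725 MPa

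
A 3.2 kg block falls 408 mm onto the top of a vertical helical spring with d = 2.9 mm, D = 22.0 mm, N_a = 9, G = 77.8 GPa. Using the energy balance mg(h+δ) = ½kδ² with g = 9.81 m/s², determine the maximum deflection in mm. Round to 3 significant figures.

64.3 mm

k = Gd⁴/(8D³N_a) = (77.8×10³)(2.9⁴)/(8·22.0³·9) = 7.1775 N/mm
W = mg = 3.2 × 9.81 = 31.392 N
½kδ² − Wδ − Wh = 0 → δ = (W + √(W² + 2kWh))/k
δ = (31.392 + √(985.46 + 183857))/7.1775 = (31.392 + 429.93)/7.1775 = 64.274 mm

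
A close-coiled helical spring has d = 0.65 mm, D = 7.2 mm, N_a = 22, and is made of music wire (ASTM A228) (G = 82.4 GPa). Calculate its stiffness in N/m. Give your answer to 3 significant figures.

k = Gd⁴/(8D³N_a) = (82.4×10³ × 0.65⁴) / (8 × 7.2³ × 22)
  = 14708.9 / 65691.6 = 0.22391 N/mm = 223.91 N/m

224 N/m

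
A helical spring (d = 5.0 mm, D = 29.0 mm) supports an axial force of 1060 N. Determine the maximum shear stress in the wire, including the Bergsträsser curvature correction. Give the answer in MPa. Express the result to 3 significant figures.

781 MPa

Spring index C = D/d = 29.0/5.0 = 5.8000
K_B = (4C+2)/(4C−3) = 25.200/20.200 = 1.2475
τ₀ = 8FD/(πd³) = 8·1060·29.0/(π·5.0³) = 245920/392.7 = 626.23 MPa
τ_max = K·τ₀ = 1.2475 × 626.23 = 781.24 MPa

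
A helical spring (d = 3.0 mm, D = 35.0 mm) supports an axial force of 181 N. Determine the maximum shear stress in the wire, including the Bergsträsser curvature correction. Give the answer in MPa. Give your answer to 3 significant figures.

Spring index C = D/d = 35.0/3.0 = 11.6667
K_B = (4C+2)/(4C−3) = 48.667/43.667 = 1.1145
τ₀ = 8FD/(πd³) = 8·181·35.0/(π·3.0³) = 50680/84.823 = 597.48 MPa
τ_max = K·τ₀ = 1.1145 × 597.48 = 665.89 MPa

666 MPa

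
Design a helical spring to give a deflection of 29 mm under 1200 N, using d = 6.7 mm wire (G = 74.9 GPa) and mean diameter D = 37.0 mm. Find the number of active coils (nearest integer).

Required rate k = F/δ = 1200/29 = 41.379 N/mm
N_a = Gd⁴/(8D³k) = (74.9×10³ × 6.7⁴)/(8 × 37.0³ × 41.379)
    = 1.50932e+08 / 1.67679e+07 = 9.001 → 9 coils

9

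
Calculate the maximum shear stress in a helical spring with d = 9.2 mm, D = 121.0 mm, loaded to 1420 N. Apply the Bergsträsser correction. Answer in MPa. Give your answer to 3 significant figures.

619 MPa

Spring index C = D/d = 121.0/9.2 = 13.1522
K_B = (4C+2)/(4C−3) = 54.609/49.609 = 1.1008
τ₀ = 8FD/(πd³) = 8·1420·121.0/(π·9.2³) = 1.37456e+06/2446.3 = 561.89 MPa
τ_max = K·τ₀ = 1.1008 × 561.89 = 618.52 MPa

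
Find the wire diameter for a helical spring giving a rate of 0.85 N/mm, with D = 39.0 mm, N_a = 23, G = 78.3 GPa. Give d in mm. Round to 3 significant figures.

d = (8D³N_a·k / G)^(1/4) = (8·39.0³·23·0.85 / (78.3×10³))^0.25
  = (118.49)^0.25 = 3.2993 mm

3.30 mm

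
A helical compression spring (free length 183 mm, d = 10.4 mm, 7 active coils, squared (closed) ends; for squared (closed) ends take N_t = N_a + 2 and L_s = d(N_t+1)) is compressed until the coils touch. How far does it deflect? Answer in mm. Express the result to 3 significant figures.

N_t = 9; L_s = 10.4·10 = 104 mm
δ_solid = L₀ − L_s = 183 − 104 = 79 mm

79.0 mm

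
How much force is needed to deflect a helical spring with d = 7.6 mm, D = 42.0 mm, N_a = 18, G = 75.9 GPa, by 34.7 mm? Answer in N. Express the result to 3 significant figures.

k = Gd⁴/(8D³N_a) = (75.9×10³)(7.6⁴)/(8·42.0³·18) = 23.735 N/mm
F = k·δ = 23.735 × 34.7 = 823.6 N

824 N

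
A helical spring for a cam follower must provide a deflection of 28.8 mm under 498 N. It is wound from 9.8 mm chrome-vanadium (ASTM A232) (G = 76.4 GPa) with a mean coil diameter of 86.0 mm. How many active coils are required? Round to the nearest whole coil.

Required rate k = F/δ = 498/28.8 = 17.292 N/mm
N_a = Gd⁴/(8D³k) = (76.4×10³ × 9.8⁴)/(8 × 86.0³ × 17.292)
    = 7.04689e+08 / 8.79877e+07 = 8.009 → 8 coils

8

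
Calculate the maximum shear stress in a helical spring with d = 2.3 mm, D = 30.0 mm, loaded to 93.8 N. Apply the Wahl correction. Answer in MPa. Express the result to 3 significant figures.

653 MPa

Spring index C = D/d = 30.0/2.3 = 13.0435
K_W = (4C−1)/(4C−4) + 0.615/C = 51.174/48.174 + 0.0471 = 1.1094
τ₀ = 8FD/(πd³) = 8·93.8·30.0/(π·2.3³) = 22512/38.224 = 588.95 MPa
τ_max = K·τ₀ = 1.1094 × 588.95 = 653.4 MPa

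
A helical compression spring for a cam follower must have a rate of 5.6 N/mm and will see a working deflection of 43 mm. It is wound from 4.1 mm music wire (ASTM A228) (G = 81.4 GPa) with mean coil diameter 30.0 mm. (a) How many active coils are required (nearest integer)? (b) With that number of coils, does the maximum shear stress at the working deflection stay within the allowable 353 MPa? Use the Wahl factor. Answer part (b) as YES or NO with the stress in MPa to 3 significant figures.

(a) 19 coils; (b) YES, τ_max = 321 MPa

N_a = Gd⁴/(8D³k) = (81.4×10³)(4.1⁴)/(8·30.0³·5.6) = 19.02 → N_a = 19
Actual rate k = Gd⁴/(8D³·19) = 5.6047 N/mm
Working load F = kδ = 5.6047·43 = 241 N
C = 30.0/4.1 = 7.3171; K_W = (4C−1)/(4C−4)+0.615/C = 1.2028
τ_max = K_W·8FD/(πd³) = 1.2028·267.13 = 321.3 MPa
τ_max ≤ 353 MPa → acceptable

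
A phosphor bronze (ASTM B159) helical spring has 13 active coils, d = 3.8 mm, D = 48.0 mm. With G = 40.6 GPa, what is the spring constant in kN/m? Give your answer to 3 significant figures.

k = Gd⁴/(8D³N_a) = (40.6×10³ × 3.8⁴) / (8 × 48.0³ × 13)
  = 8.46565e+06 / 1.15016e+07 = 0.73604 N/mm

0.736 kN/m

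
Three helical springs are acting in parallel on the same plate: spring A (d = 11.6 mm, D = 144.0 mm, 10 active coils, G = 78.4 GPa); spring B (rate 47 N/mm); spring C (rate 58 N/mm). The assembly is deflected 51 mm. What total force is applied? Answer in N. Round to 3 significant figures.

5660 N

k_A = Gd⁴/(8D³N_a) = (78.4×10³)(11.6⁴)/(8·144.0³·10) = 5.9425 N/mm
Parallel: k_eq = 5.9425 + 47 + 58 = 110.94 N/mm
F = k_eq·δ = 110.94·51 = 5658.1 N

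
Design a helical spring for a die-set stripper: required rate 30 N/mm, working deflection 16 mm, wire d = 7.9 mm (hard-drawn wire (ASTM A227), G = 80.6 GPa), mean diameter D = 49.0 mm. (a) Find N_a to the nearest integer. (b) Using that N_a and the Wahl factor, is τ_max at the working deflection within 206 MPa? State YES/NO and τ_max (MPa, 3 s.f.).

N_a = Gd⁴/(8D³k) = (80.6×10³)(7.9⁴)/(8·49.0³·30) = 11.12 → N_a = 11
Actual rate k = Gd⁴/(8D³·11) = 30.323 N/mm
Working load F = kδ = 30.323·16 = 485.17 N
C = 49.0/7.9 = 6.2025; K_W = (4C−1)/(4C−4)+0.615/C = 1.2433
τ_max = K_W·8FD/(πd³) = 1.2433·122.79 = 152.66 MPa
τ_max ≤ 206 MPa → acceptable

(a) 11 coils; (b) YES, τ_max = 153 MPa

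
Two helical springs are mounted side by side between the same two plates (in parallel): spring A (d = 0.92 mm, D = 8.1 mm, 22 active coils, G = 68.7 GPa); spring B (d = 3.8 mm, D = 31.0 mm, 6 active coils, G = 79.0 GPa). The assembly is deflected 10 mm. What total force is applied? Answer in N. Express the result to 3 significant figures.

k_A = Gd⁴/(8D³N_a) = (68.7×10³)(0.92⁴)/(8·8.1³·22) = 0.52619 N/mm
k_B = Gd⁴/(8D³N_a) = (79.0×10³)(3.8⁴)/(8·31.0³·6) = 11.52 N/mm
Parallel: k_eq = 0.52619 + 11.52 = 12.046 N/mm
F = k_eq·δ = 12.046·10 = 120.46 N

120 N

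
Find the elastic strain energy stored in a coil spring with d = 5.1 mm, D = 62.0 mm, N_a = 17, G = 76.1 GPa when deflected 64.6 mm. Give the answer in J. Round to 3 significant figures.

k = Gd⁴/(8D³N_a) = (76.1×10³)(5.1⁴)/(8·62.0³·17) = 1.5884 N/mm
U = ½kδ² = 0.5 × 1.5884 × 64.6² = 3314.3 N·mm = 3.3143 J

3.31 J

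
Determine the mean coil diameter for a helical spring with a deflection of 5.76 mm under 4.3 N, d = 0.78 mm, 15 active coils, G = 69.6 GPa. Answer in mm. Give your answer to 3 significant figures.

Required rate k = F/δ = 4.3/5.76 = 0.74653 N/mm
D = (Gd⁴/(8N_a·k))^(1/3) = (69.6×10³·0.78⁴/(8·15·0.74653))^(1/3)
  = (287.581)^(1/3) = 6.6007 mm

6.60 mm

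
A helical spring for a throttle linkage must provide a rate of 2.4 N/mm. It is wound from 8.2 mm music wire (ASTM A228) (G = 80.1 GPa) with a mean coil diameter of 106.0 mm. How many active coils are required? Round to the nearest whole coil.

N_a = Gd⁴/(8D³k) = (80.1×10³ × 8.2⁴)/(8 × 106.0³ × 2.4)
    = 3.6215e+08 / 2.28675e+07 = 15.84 → 16 coils

16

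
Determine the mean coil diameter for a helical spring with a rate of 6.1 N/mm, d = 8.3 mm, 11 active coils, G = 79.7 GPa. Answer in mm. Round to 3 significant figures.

89.0 mm

D = (Gd⁴/(8N_a·k))^(1/3) = (79.7×10³·8.3⁴/(8·11·6.1))^(1/3)
  = (704625)^(1/3) = 88.9855 mm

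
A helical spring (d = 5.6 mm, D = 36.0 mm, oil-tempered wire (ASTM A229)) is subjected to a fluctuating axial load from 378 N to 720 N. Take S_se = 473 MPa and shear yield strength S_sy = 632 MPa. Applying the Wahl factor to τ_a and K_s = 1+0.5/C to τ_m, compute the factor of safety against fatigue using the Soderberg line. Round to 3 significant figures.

1.39

C = D/d = 36.0/5.6 = 6.4286; K_W = (4C−1)/(4C−4)+0.615/C = 1.2338; K_s = 1+0.5/C = 1.0778
F_a = (F_max−F_min)/2 = 171 N; F_m = (F_max+F_min)/2 = 549 N
τ_a = K_W·8F_aD/(πd³) = 1.2338 × 89.264 = 110.14 MPa
τ_m = K_s·8F_mD/(πd³) = 1.0778 × 286.58 = 308.87 MPa
Soderberg: 1/n_f = τ_a/S_se + τ_m/S_sy = 110.14/473 + 308.87/632 = 0.23284 + 0.48872 = 0.72157
n_f = 1/0.72157 = 1.386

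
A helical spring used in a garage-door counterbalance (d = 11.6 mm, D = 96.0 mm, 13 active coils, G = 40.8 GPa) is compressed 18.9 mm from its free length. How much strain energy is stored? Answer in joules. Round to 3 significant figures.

1.43 J

k = Gd⁴/(8D³N_a) = (40.8×10³)(11.6⁴)/(8·96.0³·13) = 8.0287 N/mm
U = ½kδ² = 0.5 × 8.0287 × 18.9² = 1434 N·mm = 1.434 J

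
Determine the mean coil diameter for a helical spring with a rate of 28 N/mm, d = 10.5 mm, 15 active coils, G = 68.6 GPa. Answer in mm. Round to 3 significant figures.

D = (Gd⁴/(8N_a·k))^(1/3) = (68.6×10³·10.5⁴/(8·15·28))^(1/3)
  = (248166)^(1/3) = 62.8416 mm

62.8 mm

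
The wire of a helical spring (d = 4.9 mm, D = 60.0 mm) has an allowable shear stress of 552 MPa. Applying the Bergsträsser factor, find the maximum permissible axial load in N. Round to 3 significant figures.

C = D/d = 60.0/4.9 = 12.2449
K_B = (4C+2)/(4C−3) = 50.980/45.980 = 1.1087
τ_max = K·8FD/(πd³) → F_max = τ_allow·πd³/(8DK)
F_max = 552·π·4.9³/(8·60.0·1.1087) = 2.0402e+05/532.2 = 383.36 N

383 N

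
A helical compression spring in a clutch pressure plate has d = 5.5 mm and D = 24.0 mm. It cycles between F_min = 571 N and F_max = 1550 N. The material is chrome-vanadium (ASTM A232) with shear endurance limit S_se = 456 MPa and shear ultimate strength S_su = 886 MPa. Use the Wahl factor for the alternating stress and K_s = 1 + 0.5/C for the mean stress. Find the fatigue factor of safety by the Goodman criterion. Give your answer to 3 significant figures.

C = D/d = 24.0/5.5 = 4.3636; K_W = (4C−1)/(4C−4)+0.615/C = 1.3639; K_s = 1+0.5/C = 1.1146
F_a = (F_max−F_min)/2 = 489.5 N; F_m = (F_max+F_min)/2 = 1060.5 N
τ_a = K_W·8F_aD/(πd³) = 1.3639 × 179.81 = 245.25 MPa
τ_m = K_s·8F_mD/(πd³) = 1.1146 × 389.56 = 434.2 MPa
Goodman: 1/n_f = τ_a/S_se + τ_m/S_su = 245.25/456 + 434.2/886 = 0.53782 + 0.49006 = 1.0279
n_f = 1/1.0279 = 0.9729

0.973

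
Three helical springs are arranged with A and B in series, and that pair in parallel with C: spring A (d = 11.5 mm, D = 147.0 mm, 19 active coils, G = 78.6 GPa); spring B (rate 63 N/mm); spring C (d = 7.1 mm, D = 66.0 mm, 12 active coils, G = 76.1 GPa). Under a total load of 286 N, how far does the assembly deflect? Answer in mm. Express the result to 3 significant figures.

k_A = Gd⁴/(8D³N_a) = (78.6×10³)(11.5⁴)/(8·147.0³·19) = 2.8472 N/mm
k_C = Gd⁴/(8D³N_a) = (76.1×10³)(7.1⁴)/(8·66.0³·12) = 7.0067 N/mm
Springs A,B series: k_AB = 1/(1/2.8472+1/63) = 2.7241 N/mm; parallel with C: k_eq = 2.7241+7.0067 = 9.7308 N/mm
δ = F/k_eq = 286/9.7308 = 29.391 mm

29.4 mm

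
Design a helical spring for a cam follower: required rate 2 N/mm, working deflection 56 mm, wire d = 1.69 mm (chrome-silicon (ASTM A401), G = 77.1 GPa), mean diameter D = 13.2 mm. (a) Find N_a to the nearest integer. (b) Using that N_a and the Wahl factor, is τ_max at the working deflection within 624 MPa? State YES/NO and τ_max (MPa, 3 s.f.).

(a) 17 coils; (b) NO, τ_max = 932 MPa

N_a = Gd⁴/(8D³k) = (77.1×10³)(1.69⁴)/(8·13.2³·2) = 17.09 → N_a = 17
Actual rate k = Gd⁴/(8D³·17) = 2.0107 N/mm
Working load F = kδ = 2.0107·56 = 112.6 N
C = 13.2/1.69 = 7.8107; K_W = (4C−1)/(4C−4)+0.615/C = 1.1889
τ_max = K_W·8FD/(πd³) = 1.1889·784.12 = 932.21 MPa
τ_max > 624 MPa → exceeds allowable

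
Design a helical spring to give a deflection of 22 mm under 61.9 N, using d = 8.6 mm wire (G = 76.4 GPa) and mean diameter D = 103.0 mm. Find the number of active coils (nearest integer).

Required rate k = F/δ = 61.9/22 = 2.8136 N/mm
N_a = Gd⁴/(8D³k) = (76.4×10³ × 8.6⁴)/(8 × 103.0³ × 2.8136)
    = 4.17914e+08 / 2.45963e+07 = 16.99 → 17 coils

17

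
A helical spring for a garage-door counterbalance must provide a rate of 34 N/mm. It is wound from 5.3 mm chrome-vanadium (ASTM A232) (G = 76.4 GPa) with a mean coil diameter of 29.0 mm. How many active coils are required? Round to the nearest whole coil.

9

N_a = Gd⁴/(8D³k) = (76.4×10³ × 5.3⁴)/(8 × 29.0³ × 34)
    = 6.02833e+07 / 6.63381e+06 = 9.087 → 9 coils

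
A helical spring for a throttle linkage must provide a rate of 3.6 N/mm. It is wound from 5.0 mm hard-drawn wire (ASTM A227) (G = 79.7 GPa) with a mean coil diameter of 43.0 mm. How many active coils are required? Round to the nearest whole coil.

22

N_a = Gd⁴/(8D³k) = (79.7×10³ × 5.0⁴)/(8 × 43.0³ × 3.6)
    = 4.98125e+07 / 2.2898e+06 = 21.75 → 22 coils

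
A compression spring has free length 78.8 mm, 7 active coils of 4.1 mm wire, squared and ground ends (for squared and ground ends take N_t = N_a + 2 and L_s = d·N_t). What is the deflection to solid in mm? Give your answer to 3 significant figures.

41.9 mm

N_t = 9; L_s = 4.1·9 = 36.9 mm
δ_solid = L₀ − L_s = 78.8 − 36.9 = 41.9 mm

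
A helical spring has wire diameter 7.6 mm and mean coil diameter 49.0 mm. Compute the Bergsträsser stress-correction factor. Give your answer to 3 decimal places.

1.219

C = D/d = 49.0/7.6 = 6.4474
K_B = (4C+2)/(4C−3) = 27.789/22.789 = 1.2194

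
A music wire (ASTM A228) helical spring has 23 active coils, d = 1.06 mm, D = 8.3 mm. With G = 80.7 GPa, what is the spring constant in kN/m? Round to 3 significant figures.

0.968 kN/m

k = Gd⁴/(8D³N_a) = (80.7×10³ × 1.06⁴) / (8 × 8.3³ × 23)
  = 101882 / 105209 = 0.96838 N/mm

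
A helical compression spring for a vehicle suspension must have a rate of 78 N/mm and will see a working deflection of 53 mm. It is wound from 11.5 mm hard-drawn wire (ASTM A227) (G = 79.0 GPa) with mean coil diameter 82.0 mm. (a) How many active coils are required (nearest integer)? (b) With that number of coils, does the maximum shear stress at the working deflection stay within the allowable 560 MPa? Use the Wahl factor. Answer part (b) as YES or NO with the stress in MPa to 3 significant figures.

N_a = Gd⁴/(8D³k) = (79.0×10³)(11.5⁴)/(8·82.0³·78) = 4.016 → N_a = 4
Actual rate k = Gd⁴/(8D³·4) = 78.312 N/mm
Working load F = kδ = 78.312·53 = 4150.5 N
C = 82.0/11.5 = 7.1304; K_W = (4C−1)/(4C−4)+0.615/C = 1.2086
τ_max = K_W·8FD/(πd³) = 1.2086·569.85 = 688.72 MPa
τ_max > 560 MPa → exceeds allowable

(a) 4 coils; (b) NO, τ_max = 689 MPa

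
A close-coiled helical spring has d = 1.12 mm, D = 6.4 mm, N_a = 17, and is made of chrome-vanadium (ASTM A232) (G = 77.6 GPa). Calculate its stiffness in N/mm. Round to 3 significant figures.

k = Gd⁴/(8D³N_a) = (77.6×10³ × 1.12⁴) / (8 × 6.4³ × 17)
  = 122105 / 35651.6 = 3.425 N/mm

3.42 N/mm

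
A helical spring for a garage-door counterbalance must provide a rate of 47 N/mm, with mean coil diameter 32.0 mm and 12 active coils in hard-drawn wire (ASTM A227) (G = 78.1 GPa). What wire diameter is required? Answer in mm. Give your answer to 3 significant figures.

d = (8D³N_a·k / G)^(1/4) = (8·32.0³·12·47 / (78.1×10³))^0.25
  = (1893.1)^0.25 = 6.5962 mm

6.60 mm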